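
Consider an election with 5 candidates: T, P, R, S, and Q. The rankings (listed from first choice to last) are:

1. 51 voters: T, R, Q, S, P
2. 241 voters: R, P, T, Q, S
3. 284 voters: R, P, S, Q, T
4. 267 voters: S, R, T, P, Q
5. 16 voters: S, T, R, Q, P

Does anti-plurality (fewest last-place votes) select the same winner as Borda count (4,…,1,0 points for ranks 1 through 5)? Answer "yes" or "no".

Anti-plurality — last-place votes: T 284, P 67, R 0, S 241, Q 267. Winner: R.
Borda — scores: T 1268, P 1842, R 3086, S 1751, Q 643. Winner: R.
The two methods agree.

yes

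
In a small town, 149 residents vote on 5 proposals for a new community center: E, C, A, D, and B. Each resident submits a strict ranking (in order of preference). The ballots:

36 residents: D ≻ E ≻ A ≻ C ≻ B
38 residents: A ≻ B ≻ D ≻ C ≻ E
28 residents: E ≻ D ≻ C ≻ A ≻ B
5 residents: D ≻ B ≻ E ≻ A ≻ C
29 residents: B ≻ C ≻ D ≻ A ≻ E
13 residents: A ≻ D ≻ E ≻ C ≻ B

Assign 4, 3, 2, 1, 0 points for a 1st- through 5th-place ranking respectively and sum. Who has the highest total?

D

E: 36·3 + 38·0 + 28·4 + 5·2 + 29·0 + 13·2 = 256
C: 36·1 + 38·1 + 28·2 + 5·0 + 29·3 + 13·1 = 230
A: 36·2 + 38·4 + 28·1 + 5·1 + 29·1 + 13·4 = 338
D: 36·4 + 38·2 + 28·3 + 5·4 + 29·2 + 13·3 = 421
B: 36·0 + 38·3 + 28·0 + 5·3 + 29·4 + 13·0 = 245
D has the highest Borda score (421).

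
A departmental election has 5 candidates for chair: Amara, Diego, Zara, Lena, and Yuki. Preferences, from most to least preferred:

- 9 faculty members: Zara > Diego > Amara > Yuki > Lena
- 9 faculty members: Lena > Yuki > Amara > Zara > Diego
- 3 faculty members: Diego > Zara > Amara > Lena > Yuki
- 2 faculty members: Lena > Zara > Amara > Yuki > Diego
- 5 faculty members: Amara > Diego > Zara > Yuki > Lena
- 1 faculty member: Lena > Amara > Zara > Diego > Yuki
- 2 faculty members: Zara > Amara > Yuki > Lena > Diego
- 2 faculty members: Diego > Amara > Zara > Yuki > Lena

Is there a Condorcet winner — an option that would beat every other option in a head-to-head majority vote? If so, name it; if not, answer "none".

Amara vs Diego: 19–14 for Amara.
Amara vs Zara: 17–16 for Amara.
Amara vs Lena: 21–12 for Amara.
Amara vs Yuki: 24–9 for Amara.
Amara beats every other option head-to-head.

Amara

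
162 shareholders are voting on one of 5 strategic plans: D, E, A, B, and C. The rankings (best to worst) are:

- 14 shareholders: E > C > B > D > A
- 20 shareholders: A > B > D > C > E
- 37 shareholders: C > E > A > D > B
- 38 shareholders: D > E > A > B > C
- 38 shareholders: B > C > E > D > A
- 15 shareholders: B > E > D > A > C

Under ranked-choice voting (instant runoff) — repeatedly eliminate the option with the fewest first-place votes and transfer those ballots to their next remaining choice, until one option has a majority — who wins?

B

Round 1: D 38, E 14, A 20, B 53, C 37. Eliminate E.
Round 2: D 38, A 20, B 53, C 51. Eliminate A.
Round 3: D 38, B 73, C 51. Eliminate D.
Round 4: B 111, C 51. B has a majority.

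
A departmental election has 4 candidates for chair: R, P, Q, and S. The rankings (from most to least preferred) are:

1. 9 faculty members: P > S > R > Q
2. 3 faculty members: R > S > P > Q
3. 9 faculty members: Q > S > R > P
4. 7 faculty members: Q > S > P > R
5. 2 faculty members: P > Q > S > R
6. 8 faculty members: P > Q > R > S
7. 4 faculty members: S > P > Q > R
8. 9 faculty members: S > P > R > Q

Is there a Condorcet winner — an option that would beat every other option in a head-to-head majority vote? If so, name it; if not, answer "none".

Checking pairwise contests:
P beats R 39–12.
S beats P 32–19.
P beats Q 35–16.
Q beats S 26–25.
Every option loses at least one head-to-head, so there is no Condorcet winner.

none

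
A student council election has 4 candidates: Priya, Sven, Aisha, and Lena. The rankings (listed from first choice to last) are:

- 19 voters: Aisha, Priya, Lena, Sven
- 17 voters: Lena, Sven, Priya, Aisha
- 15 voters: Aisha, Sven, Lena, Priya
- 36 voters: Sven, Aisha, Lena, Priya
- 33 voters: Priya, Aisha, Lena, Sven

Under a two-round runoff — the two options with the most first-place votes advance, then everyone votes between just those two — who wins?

Round 1 first-place votes: Priya 33, Sven 36, Aisha 34, Lena 17.
Sven and Aisha advance.
Runoff: Sven is preferred to Aisha by 53 voters; Aisha by 67.
Aisha wins the runoff.

Aisha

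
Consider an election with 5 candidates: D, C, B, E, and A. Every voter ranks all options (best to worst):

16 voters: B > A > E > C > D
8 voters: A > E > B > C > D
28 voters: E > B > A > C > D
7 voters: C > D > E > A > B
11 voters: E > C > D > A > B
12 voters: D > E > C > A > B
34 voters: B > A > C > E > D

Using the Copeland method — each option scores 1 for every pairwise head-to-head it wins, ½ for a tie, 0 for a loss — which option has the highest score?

D: loses to C, B, E, and A → score 0.
C: beats D; loses to B, E, and A → score 1.
B: beats D, C, and A; loses to E → score 3.
E: beats D, C, and B; ties A → score 3.5.
A: beats D and C; ties E; loses to B → score 2.5.
E has the best pairwise record.

E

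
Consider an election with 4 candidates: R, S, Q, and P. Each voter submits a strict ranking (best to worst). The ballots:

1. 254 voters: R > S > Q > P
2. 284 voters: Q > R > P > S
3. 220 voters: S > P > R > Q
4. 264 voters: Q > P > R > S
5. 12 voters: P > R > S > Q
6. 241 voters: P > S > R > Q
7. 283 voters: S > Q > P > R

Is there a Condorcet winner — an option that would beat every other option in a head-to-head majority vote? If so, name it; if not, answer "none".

none

Checking pairwise contests:
Q beats R 831–727.
R beats S 814–744.
S beats Q 1010–548.
Q beats P 1085–473.
Every option loses at least one head-to-head, so there is no Condorcet winner.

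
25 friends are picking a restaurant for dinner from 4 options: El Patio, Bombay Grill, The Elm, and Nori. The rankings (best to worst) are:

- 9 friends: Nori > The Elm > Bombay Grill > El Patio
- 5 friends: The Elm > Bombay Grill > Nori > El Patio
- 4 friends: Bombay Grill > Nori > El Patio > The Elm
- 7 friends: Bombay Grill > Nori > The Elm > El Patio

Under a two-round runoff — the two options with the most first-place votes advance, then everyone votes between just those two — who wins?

Round 1 first-place votes: El Patio 0, Bombay Grill 11, The Elm 5, Nori 9.
Bombay Grill and Nori advance.
Runoff: Bombay Grill is preferred to Nori by 16 voters; Nori by 9.
Bombay Grill wins the runoff.

Bombay Grill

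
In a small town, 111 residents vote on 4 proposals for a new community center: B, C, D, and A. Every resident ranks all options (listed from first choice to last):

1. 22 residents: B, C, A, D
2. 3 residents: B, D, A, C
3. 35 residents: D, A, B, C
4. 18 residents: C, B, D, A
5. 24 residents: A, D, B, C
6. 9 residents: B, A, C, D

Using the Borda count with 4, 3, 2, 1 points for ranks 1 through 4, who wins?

B: 22·4 + 3·4 + 35·2 + 18·3 + 24·2 + 9·4 = 308
C: 22·3 + 3·1 + 35·1 + 18·4 + 24·1 + 9·2 = 218
D: 22·1 + 3·3 + 35·4 + 18·2 + 24·3 + 9·1 = 288
A: 22·2 + 3·2 + 35·3 + 18·1 + 24·4 + 9·3 = 296
B has the highest Borda score (308).

B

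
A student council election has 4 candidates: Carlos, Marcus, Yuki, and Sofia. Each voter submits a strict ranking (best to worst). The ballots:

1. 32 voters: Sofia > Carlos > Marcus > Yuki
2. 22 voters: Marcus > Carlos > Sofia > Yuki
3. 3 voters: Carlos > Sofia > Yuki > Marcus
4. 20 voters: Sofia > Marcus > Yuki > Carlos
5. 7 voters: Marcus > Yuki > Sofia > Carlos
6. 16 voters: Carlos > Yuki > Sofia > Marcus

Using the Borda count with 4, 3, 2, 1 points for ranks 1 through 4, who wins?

Carlos: 32·3 + 22·3 + 3·4 + 20·1 + 7·1 + 16·4 = 265
Marcus: 32·2 + 22·4 + 3·1 + 20·3 + 7·4 + 16·1 = 259
Yuki: 32·1 + 22·1 + 3·2 + 20·2 + 7·3 + 16·3 = 169
Sofia: 32·4 + 22·2 + 3·3 + 20·4 + 7·2 + 16·2 = 307
Sofia has the highest Borda score (307).

Sofia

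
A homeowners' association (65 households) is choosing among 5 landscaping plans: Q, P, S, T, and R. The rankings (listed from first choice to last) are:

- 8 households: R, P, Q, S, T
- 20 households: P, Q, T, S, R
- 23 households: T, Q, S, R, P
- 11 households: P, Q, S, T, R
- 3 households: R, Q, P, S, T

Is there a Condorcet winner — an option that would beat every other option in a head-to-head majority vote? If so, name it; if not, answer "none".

Checking pairwise contests:
P beats Q 39–26.
R beats P 34–31.
Q beats S 65–0.
Q beats T 42–23.
Q beats R 54–11.
Every option loses at least one head-to-head, so there is no Condorcet winner.

none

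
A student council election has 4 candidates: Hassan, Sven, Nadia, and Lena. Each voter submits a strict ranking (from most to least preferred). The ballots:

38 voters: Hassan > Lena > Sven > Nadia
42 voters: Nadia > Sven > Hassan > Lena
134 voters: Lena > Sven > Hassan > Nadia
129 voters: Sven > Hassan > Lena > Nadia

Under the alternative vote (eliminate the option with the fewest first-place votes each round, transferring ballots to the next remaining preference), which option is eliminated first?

Round 1: Hassan 38, Sven 129, Nadia 42, Lena 134. Eliminate Hassan.

Hassan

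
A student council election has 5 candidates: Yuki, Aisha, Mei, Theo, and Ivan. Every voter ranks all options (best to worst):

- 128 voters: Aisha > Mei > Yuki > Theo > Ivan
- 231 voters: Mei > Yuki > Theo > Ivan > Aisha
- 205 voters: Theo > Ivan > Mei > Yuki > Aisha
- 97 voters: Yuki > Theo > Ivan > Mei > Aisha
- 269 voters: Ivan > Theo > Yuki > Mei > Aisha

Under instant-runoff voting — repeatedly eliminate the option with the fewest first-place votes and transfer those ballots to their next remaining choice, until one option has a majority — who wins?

Theo

Round 1: Yuki 97, Aisha 128, Mei 231, Theo 205, Ivan 269. Eliminate Yuki.
Round 2: Aisha 128, Mei 231, Theo 302, Ivan 269. Eliminate Aisha.
Round 3: Mei 359, Theo 302, Ivan 269. Eliminate Ivan.
Round 4: Mei 359, Theo 571. Theo has a majority.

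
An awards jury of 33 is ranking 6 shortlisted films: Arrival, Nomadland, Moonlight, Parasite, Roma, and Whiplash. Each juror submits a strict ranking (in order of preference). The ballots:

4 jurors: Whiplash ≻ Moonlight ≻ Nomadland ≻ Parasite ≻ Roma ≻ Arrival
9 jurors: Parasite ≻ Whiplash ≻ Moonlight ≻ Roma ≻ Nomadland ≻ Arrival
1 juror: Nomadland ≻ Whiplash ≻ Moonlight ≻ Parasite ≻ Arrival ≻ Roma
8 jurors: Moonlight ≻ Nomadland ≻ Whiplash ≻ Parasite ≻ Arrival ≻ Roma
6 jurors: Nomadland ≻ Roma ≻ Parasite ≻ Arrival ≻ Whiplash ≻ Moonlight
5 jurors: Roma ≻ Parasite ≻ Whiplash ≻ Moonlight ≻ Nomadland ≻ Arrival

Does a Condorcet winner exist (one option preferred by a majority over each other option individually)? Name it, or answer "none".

none

Checking pairwise contests:
Nomadland beats Arrival 33–0.
Moonlight beats Nomadland 26–7.
Parasite beats Moonlight 20–13.
Nomadland beats Parasite 19–14.
Nomadland beats Roma 19–14.
Parasite beats Whiplash 20–13.
Every option loses at least one head-to-head, so there is no Condorcet winner.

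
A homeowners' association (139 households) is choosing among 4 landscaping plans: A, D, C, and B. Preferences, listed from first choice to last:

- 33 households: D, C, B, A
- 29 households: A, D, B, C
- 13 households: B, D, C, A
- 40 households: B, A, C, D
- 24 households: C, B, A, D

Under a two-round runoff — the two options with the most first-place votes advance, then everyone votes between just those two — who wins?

Round 1 first-place votes: A 29, D 33, C 24, B 53.
B and D advance.
Runoff: B is preferred to D by 77 voters; D by 62.
B wins the runoff.

B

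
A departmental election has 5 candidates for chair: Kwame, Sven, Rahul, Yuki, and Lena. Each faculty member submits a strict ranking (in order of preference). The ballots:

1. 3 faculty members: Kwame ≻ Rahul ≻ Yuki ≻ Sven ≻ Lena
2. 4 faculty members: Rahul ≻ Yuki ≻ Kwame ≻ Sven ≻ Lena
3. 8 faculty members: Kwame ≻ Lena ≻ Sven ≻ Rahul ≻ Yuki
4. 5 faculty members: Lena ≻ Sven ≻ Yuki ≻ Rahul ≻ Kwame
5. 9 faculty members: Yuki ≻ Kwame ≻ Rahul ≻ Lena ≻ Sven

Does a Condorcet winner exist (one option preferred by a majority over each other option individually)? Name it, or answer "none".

Checking pairwise contests:
Yuki beats Kwame 18–11.
Kwame beats Sven 24–5.
Kwame beats Rahul 20–9.
Rahul beats Yuki 15–14.
Kwame beats Lena 24–5.
Every option loses at least one head-to-head, so there is no Condorcet winner.

none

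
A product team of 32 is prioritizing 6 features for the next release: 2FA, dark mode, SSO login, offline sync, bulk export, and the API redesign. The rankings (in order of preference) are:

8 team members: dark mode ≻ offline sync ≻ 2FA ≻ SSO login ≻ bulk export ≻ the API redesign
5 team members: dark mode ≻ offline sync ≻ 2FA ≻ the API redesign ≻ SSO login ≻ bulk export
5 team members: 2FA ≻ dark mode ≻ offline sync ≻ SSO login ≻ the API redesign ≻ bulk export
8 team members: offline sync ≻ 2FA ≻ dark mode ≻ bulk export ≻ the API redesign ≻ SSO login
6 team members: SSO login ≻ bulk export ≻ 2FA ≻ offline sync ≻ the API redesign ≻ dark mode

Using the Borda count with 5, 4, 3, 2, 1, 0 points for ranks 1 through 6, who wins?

2FA: 8·3 + 5·3 + 5·5 + 8·4 + 6·3 = 114
dark mode: 8·5 + 5·5 + 5·4 + 8·3 + 6·0 = 109
SSO login: 8·2 + 5·1 + 5·2 + 8·0 + 6·5 = 61
offline sync: 8·4 + 5·4 + 5·3 + 8·5 + 6·2 = 119
bulk export: 8·1 + 5·0 + 5·0 + 8·2 + 6·4 = 48
the API redesign: 8·0 + 5·2 + 5·1 + 8·1 + 6·1 = 29
offline sync has the highest Borda score (119).

offline sync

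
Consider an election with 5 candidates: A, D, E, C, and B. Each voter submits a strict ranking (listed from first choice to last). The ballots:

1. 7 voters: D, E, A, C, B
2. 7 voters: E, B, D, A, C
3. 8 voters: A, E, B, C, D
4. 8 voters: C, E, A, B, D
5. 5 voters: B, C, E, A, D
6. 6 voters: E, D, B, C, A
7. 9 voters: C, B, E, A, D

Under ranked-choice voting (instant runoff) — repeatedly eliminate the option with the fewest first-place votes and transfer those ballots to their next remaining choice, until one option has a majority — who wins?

E

Round 1: A 8, D 7, E 13, C 17, B 5. Eliminate B.
Round 2: A 8, D 7, E 13, C 22. Eliminate D.
Round 3: A 8, E 20, C 22. Eliminate A.
Round 4: E 28, C 22. E has a majority.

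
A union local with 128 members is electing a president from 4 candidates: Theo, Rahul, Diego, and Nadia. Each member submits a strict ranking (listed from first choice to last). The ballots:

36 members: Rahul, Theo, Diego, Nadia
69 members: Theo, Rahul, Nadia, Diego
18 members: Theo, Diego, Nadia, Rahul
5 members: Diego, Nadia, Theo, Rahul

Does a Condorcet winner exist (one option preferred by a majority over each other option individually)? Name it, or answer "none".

Theo vs Rahul: 92–36 for Theo.
Theo vs Diego: 123–5 for Theo.
Theo vs Nadia: 123–5 for Theo.
Theo beats every other option head-to-head.

Theo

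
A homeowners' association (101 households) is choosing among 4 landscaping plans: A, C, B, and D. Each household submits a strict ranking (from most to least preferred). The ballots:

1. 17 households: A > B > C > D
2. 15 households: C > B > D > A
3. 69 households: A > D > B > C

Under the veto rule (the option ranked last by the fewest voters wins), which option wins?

B

Last-place votes: A 15, C 69, B 0, D 17.
B is ranked last by the fewest voters, so B wins.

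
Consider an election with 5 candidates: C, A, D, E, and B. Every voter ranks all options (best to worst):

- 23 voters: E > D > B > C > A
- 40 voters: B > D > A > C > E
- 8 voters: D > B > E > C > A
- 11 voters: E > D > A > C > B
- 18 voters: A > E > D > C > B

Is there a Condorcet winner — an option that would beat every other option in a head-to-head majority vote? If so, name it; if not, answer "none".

none

Checking pairwise contests:
A beats C 69–31.
D beats A 82–18.
E beats D 52–48.
A beats E 58–42.
D beats B 60–40.
Every option loses at least one head-to-head, so there is no Condorcet winner.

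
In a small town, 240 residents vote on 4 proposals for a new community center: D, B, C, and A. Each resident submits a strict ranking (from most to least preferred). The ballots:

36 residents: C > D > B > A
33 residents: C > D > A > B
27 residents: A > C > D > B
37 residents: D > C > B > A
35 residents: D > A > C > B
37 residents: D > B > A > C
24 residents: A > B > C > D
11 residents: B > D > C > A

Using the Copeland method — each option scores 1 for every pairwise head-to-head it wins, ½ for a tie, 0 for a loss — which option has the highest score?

D

D: beats B and A; ties C → score 2.5.
B: beats A; loses to D and C → score 1.
C: beats B; ties D; loses to A → score 1.5.
A: beats C; loses to D and B → score 1.
D has the best pairwise record.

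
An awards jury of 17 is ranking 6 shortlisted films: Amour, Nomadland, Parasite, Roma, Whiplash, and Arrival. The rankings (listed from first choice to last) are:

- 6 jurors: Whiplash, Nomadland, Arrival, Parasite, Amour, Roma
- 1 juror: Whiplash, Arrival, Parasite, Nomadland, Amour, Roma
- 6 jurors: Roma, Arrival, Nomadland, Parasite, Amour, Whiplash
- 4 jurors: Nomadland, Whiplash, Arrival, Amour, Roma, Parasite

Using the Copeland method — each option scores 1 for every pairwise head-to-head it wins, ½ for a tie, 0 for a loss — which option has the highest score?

Nomadland

Amour: beats Roma; loses to Nomadland, Parasite, Whiplash, and Arrival → score 1.
Nomadland: beats Amour, Parasite, Roma, Whiplash, and Arrival → score 5.
Parasite: beats Amour; loses to Nomadland, Roma, Whiplash, and Arrival → score 1.
Roma: beats Parasite; loses to Amour, Nomadland, Whiplash, and Arrival → score 1.
Whiplash: beats Amour, Parasite, Roma, and Arrival; loses to Nomadland → score 4.
Arrival: beats Amour, Parasite, and Roma; loses to Nomadland and Whiplash → score 3.
Nomadland has the best pairwise record.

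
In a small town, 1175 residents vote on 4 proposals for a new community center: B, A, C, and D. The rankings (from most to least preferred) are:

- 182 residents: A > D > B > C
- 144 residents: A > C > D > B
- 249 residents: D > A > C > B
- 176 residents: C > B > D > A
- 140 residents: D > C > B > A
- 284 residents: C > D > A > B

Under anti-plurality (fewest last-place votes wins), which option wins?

D

Last-place votes: B 677, A 316, C 182, D 0.
D is ranked last by the fewest voters, so D wins.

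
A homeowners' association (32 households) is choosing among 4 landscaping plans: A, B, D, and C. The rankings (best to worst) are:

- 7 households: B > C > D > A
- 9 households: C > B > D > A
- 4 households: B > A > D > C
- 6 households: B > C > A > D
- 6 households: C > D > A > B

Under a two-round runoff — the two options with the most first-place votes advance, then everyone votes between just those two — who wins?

B

Round 1 first-place votes: A 0, B 17, D 0, C 15.
B and C advance.
Runoff: B is preferred to C by 17 voters; C by 15.
B wins the runoff.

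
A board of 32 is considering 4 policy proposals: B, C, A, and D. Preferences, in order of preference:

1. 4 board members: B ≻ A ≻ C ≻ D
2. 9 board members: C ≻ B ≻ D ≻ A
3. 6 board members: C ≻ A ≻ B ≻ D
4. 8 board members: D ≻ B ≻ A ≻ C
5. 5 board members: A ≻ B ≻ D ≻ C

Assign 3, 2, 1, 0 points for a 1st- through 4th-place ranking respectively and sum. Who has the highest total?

B: 4·3 + 9·2 + 6·1 + 8·2 + 5·2 = 62
C: 4·1 + 9·3 + 6·3 + 8·0 + 5·0 = 49
A: 4·2 + 9·0 + 6·2 + 8·1 + 5·3 = 43
D: 4·0 + 9·1 + 6·0 + 8·3 + 5·1 = 38
B has the highest Borda score (62).

B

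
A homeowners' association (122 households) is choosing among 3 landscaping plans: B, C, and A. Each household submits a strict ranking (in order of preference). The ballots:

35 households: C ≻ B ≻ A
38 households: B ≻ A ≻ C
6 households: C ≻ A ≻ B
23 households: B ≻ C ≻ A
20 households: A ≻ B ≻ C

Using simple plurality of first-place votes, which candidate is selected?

First-place votes: B 61, C 41, A 20.
B has the most first-place votes.

B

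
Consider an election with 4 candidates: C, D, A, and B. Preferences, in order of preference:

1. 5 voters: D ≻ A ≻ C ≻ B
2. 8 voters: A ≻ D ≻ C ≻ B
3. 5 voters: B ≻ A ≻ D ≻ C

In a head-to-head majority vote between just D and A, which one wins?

Voters preferring D to A: 5; preferring A to D: 13.
A wins the head-to-head.

A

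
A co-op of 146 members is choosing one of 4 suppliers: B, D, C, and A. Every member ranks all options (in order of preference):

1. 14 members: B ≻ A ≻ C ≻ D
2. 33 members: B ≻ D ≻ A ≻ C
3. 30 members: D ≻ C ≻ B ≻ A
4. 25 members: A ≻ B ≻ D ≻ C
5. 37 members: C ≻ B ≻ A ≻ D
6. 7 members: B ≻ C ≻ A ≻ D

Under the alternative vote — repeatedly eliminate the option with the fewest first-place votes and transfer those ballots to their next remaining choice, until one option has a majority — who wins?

Round 1: B 54, D 30, C 37, A 25. Eliminate A.
Round 2: B 79, D 30, C 37. B has a majority.

B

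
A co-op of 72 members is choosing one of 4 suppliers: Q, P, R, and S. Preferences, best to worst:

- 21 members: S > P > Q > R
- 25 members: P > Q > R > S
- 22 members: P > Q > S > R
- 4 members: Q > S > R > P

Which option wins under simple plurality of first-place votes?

First-place votes: Q 4, P 47, R 0, S 21.
P has the most first-place votes.

P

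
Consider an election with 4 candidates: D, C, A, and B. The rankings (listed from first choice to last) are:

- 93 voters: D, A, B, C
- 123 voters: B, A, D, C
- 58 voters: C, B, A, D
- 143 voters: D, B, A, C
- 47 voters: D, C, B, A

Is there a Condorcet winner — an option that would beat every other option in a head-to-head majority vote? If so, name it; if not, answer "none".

D vs C: 406–58 for D.
D vs A: 283–181 for D.
D vs B: 283–181 for D.
D beats every other option head-to-head.

D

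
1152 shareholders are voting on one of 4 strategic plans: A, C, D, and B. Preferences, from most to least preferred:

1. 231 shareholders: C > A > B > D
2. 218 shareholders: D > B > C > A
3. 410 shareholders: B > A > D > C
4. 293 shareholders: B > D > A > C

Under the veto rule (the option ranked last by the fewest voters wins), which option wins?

Last-place votes: A 218, C 703, D 231, B 0.
B is ranked last by the fewest voters, so B wins.

B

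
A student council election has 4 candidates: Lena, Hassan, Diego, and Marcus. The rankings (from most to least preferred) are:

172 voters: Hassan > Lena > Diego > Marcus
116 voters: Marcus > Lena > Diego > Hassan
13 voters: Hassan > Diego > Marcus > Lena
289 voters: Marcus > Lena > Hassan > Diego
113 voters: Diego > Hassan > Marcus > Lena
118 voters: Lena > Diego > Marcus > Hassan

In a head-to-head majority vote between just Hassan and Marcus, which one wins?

Marcus

Voters preferring Hassan to Marcus: 298; preferring Marcus to Hassan: 523.
Marcus wins the head-to-head.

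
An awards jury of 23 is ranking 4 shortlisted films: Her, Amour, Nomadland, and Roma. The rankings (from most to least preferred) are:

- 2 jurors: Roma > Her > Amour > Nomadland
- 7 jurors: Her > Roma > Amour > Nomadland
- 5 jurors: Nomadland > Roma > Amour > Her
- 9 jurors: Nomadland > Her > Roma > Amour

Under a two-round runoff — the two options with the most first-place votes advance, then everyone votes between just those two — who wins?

Round 1 first-place votes: Her 7, Amour 0, Nomadland 14, Roma 2.
Nomadland and Her advance.
Runoff: Nomadland is preferred to Her by 14 voters; Her by 9.
Nomadland wins the runoff.

Nomadland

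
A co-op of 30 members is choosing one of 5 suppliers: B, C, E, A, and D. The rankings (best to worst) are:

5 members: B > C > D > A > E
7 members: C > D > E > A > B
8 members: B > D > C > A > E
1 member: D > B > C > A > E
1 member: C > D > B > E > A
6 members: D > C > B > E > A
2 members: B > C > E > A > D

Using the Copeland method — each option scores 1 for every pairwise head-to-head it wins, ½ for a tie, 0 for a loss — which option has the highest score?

B

B: beats C, E, and A; ties D → score 3.5.
C: beats E and A; ties D; loses to B → score 2.5.
E: beats A; loses to B, C, and D → score 1.
A: loses to B, C, E, and D → score 0.
D: beats E and A; ties B and C → score 3.
B has the best pairwise record.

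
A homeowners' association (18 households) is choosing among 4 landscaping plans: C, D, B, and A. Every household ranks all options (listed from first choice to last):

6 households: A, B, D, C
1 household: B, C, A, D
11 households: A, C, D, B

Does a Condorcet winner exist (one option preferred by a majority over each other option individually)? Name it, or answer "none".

A vs C: 17–1 for A.
A vs D: 18–0 for A.
A vs B: 17–1 for A.
A beats every other option head-to-head.

A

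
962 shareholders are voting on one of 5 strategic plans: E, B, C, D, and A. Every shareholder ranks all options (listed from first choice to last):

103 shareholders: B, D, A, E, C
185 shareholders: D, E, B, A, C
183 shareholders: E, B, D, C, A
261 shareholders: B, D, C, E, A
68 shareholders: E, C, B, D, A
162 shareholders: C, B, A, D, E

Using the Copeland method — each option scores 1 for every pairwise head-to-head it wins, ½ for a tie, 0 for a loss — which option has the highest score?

E: beats C and A; loses to B and D → score 2.
B: beats E, C, D, and A → score 4.
C: beats A; loses to E, B, and D → score 1.
D: beats E, C, and A; loses to B → score 3.
A: loses to E, B, C, and D → score 0.
B has the best pairwise record.

B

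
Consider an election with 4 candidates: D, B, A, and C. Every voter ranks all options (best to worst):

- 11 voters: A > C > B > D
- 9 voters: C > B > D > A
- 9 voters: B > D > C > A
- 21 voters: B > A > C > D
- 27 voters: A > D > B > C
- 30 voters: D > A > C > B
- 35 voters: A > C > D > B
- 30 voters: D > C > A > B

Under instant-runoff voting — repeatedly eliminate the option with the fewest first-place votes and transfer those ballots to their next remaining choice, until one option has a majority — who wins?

Round 1: D 60, B 30, A 73, C 9. Eliminate C.
Round 2: D 60, B 39, A 73. Eliminate B.
Round 3: D 78, A 94. A has a majority.

A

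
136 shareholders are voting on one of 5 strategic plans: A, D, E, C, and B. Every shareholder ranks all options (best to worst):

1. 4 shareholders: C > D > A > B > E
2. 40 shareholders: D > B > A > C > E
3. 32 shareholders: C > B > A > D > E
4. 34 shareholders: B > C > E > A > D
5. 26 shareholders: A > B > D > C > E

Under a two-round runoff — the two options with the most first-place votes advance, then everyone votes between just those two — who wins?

Round 1 first-place votes: A 26, D 40, E 0, C 36, B 34.
D and C advance.
Runoff: D is preferred to C by 66 voters; C by 70.
C wins the runoff.

C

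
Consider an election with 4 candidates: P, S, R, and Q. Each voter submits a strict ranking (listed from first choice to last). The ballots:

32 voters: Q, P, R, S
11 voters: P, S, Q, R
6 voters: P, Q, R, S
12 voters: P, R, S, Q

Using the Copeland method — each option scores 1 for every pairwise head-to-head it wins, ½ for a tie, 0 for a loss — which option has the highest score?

Q

P: beats S and R; loses to Q → score 2.
S: loses to P, R, and Q → score 0.
R: beats S; loses to P and Q → score 1.
Q: beats P, S, and R → score 3.
Q has the best pairwise record.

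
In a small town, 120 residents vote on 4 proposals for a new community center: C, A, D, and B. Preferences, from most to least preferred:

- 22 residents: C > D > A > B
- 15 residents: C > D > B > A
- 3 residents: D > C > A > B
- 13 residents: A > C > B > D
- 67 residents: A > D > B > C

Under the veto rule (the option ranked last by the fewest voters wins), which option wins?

Last-place votes: C 67, A 15, D 13, B 25.
D is ranked last by the fewest voters, so D wins.

D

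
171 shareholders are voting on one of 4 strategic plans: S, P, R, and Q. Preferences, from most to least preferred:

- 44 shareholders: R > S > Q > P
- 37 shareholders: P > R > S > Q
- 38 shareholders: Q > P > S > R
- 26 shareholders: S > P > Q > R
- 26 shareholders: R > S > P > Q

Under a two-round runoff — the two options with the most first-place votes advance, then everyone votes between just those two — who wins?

Round 1 first-place votes: S 26, P 37, R 70, Q 38.
R and Q advance.
Runoff: R is preferred to Q by 107 voters; Q by 64.
R wins the runoff.

R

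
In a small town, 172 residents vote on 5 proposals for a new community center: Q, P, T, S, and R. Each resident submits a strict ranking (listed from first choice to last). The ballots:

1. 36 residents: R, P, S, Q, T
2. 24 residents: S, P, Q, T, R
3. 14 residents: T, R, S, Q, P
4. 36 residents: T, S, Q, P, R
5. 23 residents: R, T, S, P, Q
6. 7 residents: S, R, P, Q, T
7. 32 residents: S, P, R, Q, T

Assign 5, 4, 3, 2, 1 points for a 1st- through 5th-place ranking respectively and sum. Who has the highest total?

S

Q: 36·2 + 24·3 + 14·2 + 36·3 + 23·1 + 7·2 + 32·2 = 381
P: 36·4 + 24·4 + 14·1 + 36·2 + 23·2 + 7·3 + 32·4 = 521
T: 36·1 + 24·2 + 14·5 + 36·5 + 23·4 + 7·1 + 32·1 = 465
S: 36·3 + 24·5 + 14·3 + 36·4 + 23·3 + 7·5 + 32·5 = 678
R: 36·5 + 24·1 + 14·4 + 36·1 + 23·5 + 7·4 + 32·3 = 535
S has the highest Borda score (678).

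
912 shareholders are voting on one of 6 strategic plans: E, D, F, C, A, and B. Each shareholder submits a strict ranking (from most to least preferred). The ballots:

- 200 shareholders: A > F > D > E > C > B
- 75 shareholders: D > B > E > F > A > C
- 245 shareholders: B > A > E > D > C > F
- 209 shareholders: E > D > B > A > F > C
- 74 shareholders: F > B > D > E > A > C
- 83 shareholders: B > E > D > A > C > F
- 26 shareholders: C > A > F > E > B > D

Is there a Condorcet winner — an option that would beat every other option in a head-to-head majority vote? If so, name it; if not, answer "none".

Checking pairwise contests:
A beats E 471–441.
E beats D 563–349.
E beats F 612–300.
E beats C 886–26.
B beats A 686–226.
D beats B 484–428.
Every option loses at least one head-to-head, so there is no Condorcet winner.

none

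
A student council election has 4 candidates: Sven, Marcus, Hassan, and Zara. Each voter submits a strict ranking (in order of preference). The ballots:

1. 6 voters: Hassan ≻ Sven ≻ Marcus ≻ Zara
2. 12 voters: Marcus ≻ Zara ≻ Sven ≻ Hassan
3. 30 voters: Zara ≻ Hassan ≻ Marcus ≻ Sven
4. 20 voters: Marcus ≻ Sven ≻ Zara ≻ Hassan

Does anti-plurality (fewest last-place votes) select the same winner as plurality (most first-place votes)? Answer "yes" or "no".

Anti-plurality — last-place votes: Sven 30, Marcus 0, Hassan 32, Zara 6. Winner: Marcus.
Plurality — first-place votes: Sven 0, Marcus 32, Hassan 6, Zara 30. Winner: Marcus.
The two methods agree.

yes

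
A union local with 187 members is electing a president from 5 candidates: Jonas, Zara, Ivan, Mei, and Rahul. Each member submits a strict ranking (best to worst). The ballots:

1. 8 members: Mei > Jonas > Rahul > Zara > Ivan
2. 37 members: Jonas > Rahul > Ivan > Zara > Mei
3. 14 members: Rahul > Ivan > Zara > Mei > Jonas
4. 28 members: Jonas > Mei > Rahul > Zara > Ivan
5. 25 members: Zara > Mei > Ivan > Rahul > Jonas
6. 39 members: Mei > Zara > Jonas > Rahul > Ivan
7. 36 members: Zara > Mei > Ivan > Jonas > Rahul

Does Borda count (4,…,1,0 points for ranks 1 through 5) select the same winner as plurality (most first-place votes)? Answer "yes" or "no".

no

Borda — scores: Jonas 398, Zara 462, Ivan 238, Mei 469, Rahul 303. Winner: Mei.
Plurality — first-place votes: Jonas 65, Zara 61, Ivan 0, Mei 47, Rahul 14. Winner: Jonas.
The two methods disagree.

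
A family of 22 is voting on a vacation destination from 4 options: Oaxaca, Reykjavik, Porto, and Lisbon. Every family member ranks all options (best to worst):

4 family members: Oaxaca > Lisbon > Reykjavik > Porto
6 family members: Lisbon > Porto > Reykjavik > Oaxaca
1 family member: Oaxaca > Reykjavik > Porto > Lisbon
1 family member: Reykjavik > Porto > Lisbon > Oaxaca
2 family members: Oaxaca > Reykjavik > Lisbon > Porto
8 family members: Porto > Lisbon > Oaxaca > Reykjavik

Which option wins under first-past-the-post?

Porto

First-place votes: Oaxaca 7, Reykjavik 1, Porto 8, Lisbon 6.
Porto has the most first-place votes.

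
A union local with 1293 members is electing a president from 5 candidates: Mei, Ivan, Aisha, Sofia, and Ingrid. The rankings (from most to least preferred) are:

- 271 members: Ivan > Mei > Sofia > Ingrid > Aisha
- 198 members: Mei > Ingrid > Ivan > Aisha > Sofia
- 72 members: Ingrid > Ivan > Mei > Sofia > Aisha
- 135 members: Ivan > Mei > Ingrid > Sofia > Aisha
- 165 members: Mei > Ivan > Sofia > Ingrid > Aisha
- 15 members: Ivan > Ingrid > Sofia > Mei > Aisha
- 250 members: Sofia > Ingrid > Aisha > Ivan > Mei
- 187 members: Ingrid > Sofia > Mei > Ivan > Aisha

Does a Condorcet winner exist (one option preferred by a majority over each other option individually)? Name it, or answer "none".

Checking pairwise contests:
Ivan beats Mei 743–550.
Ingrid beats Ivan 707–586.
Mei beats Aisha 1043–250.
Mei beats Sofia 841–452.
Mei beats Ingrid 769–524.
Every option loses at least one head-to-head, so there is no Condorcet winner.

none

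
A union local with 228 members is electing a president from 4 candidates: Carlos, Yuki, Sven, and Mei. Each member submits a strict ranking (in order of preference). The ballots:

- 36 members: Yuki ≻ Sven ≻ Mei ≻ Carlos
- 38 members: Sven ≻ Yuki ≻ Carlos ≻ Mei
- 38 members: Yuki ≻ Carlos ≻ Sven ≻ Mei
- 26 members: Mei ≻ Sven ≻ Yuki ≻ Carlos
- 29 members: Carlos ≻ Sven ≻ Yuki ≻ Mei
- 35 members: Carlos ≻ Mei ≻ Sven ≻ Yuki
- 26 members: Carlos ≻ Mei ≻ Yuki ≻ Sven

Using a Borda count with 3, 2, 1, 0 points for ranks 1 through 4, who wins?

Carlos: 36·0 + 38·1 + 38·2 + 26·0 + 29·3 + 35·3 + 26·3 = 384
Yuki: 36·3 + 38·2 + 38·3 + 26·1 + 29·1 + 35·0 + 26·1 = 379
Sven: 36·2 + 38·3 + 38·1 + 26·2 + 29·2 + 35·1 + 26·0 = 369
Mei: 36·1 + 38·0 + 38·0 + 26·3 + 29·0 + 35·2 + 26·2 = 236
Carlos has the highest Borda score (384).

Carlos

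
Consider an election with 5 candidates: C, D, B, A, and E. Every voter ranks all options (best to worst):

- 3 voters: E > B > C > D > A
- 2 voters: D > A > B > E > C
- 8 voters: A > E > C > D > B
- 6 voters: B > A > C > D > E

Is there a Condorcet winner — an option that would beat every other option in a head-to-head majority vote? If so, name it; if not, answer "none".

A

A vs C: 16–3 for A.
A vs D: 14–5 for A.
A vs B: 10–9 for A.
A vs E: 16–3 for A.
A beats every other option head-to-head.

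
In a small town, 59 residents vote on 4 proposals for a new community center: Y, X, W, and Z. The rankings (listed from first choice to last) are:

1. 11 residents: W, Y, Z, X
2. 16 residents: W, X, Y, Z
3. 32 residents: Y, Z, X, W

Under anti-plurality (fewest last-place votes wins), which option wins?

Y

Last-place votes: Y 0, X 11, W 32, Z 16.
Y is ranked last by the fewest voters, so Y wins.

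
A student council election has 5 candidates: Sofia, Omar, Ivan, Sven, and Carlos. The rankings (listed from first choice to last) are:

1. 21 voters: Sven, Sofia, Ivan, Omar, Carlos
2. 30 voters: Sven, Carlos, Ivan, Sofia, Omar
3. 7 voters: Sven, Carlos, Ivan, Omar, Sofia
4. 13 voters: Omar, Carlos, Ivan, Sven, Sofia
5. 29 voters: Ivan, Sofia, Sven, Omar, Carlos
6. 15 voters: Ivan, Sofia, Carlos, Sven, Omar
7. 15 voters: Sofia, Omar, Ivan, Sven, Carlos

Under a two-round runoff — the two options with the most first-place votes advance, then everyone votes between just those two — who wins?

Ivan

Round 1 first-place votes: Sofia 15, Omar 13, Ivan 44, Sven 58, Carlos 0.
Sven and Ivan advance.
Runoff: Sven is preferred to Ivan by 58 voters; Ivan by 72.
Ivan wins the runoff.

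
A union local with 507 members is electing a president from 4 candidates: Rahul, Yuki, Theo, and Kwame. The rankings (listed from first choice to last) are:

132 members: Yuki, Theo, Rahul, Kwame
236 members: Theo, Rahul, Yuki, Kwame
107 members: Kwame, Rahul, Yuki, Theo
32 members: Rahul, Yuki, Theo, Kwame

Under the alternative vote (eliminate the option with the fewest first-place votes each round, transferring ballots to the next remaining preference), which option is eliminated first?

Rahul

Round 1: Rahul 32, Yuki 132, Theo 236, Kwame 107. Eliminate Rahul.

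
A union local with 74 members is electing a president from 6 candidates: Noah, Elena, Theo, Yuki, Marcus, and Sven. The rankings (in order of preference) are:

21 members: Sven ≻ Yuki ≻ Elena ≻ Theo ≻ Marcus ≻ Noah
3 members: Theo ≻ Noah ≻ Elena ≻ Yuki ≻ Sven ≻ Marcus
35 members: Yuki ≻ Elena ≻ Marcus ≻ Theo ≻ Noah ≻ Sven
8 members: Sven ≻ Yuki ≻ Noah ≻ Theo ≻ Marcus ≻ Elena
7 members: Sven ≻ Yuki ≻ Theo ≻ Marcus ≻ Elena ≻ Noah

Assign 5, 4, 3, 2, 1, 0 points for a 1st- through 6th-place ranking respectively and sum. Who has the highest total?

Yuki

Noah: 21·0 + 3·4 + 35·1 + 8·3 + 7·0 = 71
Elena: 21·3 + 3·3 + 35·4 + 8·0 + 7·1 = 219
Theo: 21·2 + 3·5 + 35·2 + 8·2 + 7·3 = 164
Yuki: 21·4 + 3·2 + 35·5 + 8·4 + 7·4 = 325
Marcus: 21·1 + 3·0 + 35·3 + 8·1 + 7·2 = 148
Sven: 21·5 + 3·1 + 35·0 + 8·5 + 7·5 = 183
Yuki has the highest Borda score (325).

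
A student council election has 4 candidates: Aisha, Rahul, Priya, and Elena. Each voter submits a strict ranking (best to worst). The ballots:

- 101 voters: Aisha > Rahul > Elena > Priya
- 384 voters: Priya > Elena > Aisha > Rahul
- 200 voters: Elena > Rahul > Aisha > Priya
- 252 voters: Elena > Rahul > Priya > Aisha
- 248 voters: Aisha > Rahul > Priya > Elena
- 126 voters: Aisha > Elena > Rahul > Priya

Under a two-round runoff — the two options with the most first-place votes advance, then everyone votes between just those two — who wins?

Round 1 first-place votes: Aisha 475, Rahul 0, Priya 384, Elena 452.
Aisha and Elena advance.
Runoff: Aisha is preferred to Elena by 475 voters; Elena by 836.
Elena wins the runoff.

Elena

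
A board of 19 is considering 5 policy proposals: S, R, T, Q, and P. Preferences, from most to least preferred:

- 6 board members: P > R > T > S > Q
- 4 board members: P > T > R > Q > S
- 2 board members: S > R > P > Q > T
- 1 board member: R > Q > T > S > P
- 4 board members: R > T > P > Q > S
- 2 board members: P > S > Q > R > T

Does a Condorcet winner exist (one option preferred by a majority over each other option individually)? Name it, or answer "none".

P

P vs S: 16–3 for P.
P vs R: 12–7 for P.
P vs T: 14–5 for P.
P vs Q: 18–1 for P.
P beats every other option head-to-head.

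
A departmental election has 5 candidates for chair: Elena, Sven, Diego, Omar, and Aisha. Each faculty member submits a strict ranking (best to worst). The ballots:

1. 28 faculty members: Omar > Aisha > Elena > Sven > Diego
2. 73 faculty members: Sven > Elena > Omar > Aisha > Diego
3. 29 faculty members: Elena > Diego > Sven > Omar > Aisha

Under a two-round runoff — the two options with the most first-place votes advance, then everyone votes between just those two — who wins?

Sven

Round 1 first-place votes: Elena 29, Sven 73, Diego 0, Omar 28, Aisha 0.
Sven and Elena advance.
Runoff: Sven is preferred to Elena by 73 voters; Elena by 57.
Sven wins the runoff.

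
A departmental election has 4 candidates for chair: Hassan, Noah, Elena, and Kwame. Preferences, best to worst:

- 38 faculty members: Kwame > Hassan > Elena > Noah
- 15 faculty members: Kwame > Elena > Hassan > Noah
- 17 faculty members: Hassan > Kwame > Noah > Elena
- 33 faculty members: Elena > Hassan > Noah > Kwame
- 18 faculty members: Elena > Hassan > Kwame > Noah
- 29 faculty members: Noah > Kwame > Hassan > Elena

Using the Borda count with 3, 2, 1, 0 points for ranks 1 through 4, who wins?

Hassan: 38·2 + 15·1 + 17·3 + 33·2 + 18·2 + 29·1 = 273
Noah: 38·0 + 15·0 + 17·1 + 33·1 + 18·0 + 29·3 = 137
Elena: 38·1 + 15·2 + 17·0 + 33·3 + 18·3 + 29·0 = 221
Kwame: 38·3 + 15·3 + 17·2 + 33·0 + 18·1 + 29·2 = 269
Hassan has the highest Borda score (273).

Hassan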